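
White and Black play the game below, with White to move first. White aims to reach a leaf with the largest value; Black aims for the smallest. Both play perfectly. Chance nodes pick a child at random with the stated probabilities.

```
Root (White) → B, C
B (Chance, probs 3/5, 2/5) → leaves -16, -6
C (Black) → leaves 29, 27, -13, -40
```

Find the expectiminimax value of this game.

-12

B (Chance): 3/5·-16 + 2/5·-6 = -12
C (Black): min(29, 27, -13, -40) = -40
Root (White): max(-12, -40) = -12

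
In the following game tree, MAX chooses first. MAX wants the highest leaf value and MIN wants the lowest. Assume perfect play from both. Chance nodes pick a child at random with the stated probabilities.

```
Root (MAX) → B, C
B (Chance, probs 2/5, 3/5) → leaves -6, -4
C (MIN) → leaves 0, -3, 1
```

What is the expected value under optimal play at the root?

B (Chance): 2/5·-6 + 3/5·-4 = -4.8
C (MIN): min(0, -3, 1) = -3
Root (MAX): max(-4.8, -3) = -3

-3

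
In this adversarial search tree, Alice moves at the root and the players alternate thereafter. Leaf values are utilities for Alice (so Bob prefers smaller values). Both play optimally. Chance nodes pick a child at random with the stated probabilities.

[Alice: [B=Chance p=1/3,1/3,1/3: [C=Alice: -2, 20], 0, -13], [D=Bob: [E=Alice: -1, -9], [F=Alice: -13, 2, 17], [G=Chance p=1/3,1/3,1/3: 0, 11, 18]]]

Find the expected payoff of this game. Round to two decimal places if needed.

C (Alice): max(-2, 20) = 20
B (Chance): 1/3·20 + 1/3·0 + 1/3·-13 = 2.33
E (Alice): max(-1, -9) = -1
F (Alice): max(-13, 2, 17) = 17
G (Chance): 1/3·0 + 1/3·11 + 1/3·18 = 9.67
D (Bob): min(-1, 17, 9.67) = -1
Root (Alice): max(2.33, -1) = 2.33

2.33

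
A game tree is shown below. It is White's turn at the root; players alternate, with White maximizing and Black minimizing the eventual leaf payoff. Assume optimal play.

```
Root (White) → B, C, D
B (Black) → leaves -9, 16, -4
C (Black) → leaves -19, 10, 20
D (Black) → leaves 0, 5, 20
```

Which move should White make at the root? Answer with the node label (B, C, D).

B (Black): min(-9, 16, -4) = -9
C (Black): min(-19, 10, 20) = -19
D (Black): min(0, 5, 20) = 0
Root (White): max(-9, -19, 0) = 0
White picks the child with the highest value: D (value 0).

D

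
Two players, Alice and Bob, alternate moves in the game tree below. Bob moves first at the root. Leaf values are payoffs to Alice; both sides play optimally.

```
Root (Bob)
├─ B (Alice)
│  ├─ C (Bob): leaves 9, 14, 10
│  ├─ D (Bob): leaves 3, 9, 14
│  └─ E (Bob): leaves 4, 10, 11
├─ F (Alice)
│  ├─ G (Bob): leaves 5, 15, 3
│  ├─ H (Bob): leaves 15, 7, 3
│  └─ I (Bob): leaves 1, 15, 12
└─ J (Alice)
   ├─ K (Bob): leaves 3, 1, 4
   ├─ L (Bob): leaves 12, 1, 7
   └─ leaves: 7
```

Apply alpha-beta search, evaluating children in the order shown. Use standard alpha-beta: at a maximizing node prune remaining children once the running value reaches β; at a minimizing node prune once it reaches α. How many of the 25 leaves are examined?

18

C [α=-∞,β=+∞]: v=9
D [α=9,β=+∞]: v=3 after child 1 ≤ α → α-cutoff, skip 2
E [α=9,β=+∞]: v=4 after child 1 ≤ α → α-cutoff, skip 2
B [α=-∞,β=+∞]: v=9
G [α=-∞,β=9]: v=3
H [α=3,β=9]: v=3
I [α=3,β=9]: v=1 after child 1 ≤ α → α-cutoff, skip 2
F [α=-∞,β=9]: v=3
K [α=-∞,β=3]: v=1
L [α=1,β=3]: v=1 after child 2 ≤ α → α-cutoff, skip 1
J [α=-∞,β=3]: v=7
Root [α=-∞,β=+∞]: v=3
Leaves evaluated: 18 of 25.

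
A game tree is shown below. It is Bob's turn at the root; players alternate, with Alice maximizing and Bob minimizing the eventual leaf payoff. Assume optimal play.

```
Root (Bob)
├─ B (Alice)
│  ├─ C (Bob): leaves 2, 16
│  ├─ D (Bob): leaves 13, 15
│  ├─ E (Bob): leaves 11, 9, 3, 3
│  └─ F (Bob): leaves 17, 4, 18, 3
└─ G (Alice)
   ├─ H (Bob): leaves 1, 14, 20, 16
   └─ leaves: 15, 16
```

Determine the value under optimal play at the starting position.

C (Bob): min(2, 16) = 2
D (Bob): min(13, 15) = 13
E (Bob): min(11, 9, 3, 3) = 3
F (Bob): min(17, 4, 18, 3) = 3
B (Alice): max(2, 13, 3, 3) = 13
H (Bob): min(1, 14, 20, 16) = 1
G (Alice): max(1, 15, 16) = 16
Root (Bob): min(13, 16) = 13

13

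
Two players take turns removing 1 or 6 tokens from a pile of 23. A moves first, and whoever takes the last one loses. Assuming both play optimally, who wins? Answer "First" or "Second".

Positions where the player to move wins (W) vs loses (L):
i:   0  1  2  3  4  5  6  7  8  9 10 11 12 13 14 15 16 17 18 19 20 21 22 23
     W  L  W  L  W  L  W  W  L  W  L  W  L  W  W  L  W  L  W  L  W  W  L  W
Position 23 is W, so the first player wins.

First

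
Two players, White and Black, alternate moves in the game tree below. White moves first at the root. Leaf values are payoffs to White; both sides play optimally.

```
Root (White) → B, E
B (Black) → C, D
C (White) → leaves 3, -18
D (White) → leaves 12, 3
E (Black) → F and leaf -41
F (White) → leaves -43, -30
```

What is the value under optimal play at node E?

F: max(-43, -30) = -30
E: min(-30, -41) = -41

-41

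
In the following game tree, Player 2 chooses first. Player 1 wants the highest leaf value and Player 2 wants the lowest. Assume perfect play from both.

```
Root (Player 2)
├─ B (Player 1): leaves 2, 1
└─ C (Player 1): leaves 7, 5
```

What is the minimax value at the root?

B (Player 1): max(2, 1) = 2
C (Player 1): max(7, 5) = 7
Root (Player 2): min(2, 7) = 2

2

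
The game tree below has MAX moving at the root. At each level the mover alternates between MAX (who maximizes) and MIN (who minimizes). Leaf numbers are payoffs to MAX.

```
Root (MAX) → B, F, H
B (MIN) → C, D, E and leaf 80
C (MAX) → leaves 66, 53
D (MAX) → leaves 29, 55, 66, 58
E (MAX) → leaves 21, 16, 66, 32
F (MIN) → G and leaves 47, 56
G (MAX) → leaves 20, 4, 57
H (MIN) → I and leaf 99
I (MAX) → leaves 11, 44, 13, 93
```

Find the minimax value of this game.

93

C (MAX): max(66, 53) = 66
D (MAX): max(29, 55, 66, 58) = 66
E (MAX): max(21, 16, 66, 32) = 66
B (MIN): min(66, 66, 66, 80) = 66
G (MAX): max(20, 4, 57) = 57
F (MIN): min(57, 47, 56) = 47
I (MAX): max(11, 44, 13, 93) = 93
H (MIN): min(93, 99) = 93
Root (MAX): max(66, 47, 93) = 93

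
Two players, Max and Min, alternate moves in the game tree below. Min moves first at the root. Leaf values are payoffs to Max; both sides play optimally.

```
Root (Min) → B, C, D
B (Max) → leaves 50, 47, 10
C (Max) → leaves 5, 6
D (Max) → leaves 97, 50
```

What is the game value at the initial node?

6

B (Max): max(50, 47, 10) = 50
C (Max): max(5, 6) = 6
D (Max): max(97, 50) = 97
Root (Min): min(50, 6, 97) = 6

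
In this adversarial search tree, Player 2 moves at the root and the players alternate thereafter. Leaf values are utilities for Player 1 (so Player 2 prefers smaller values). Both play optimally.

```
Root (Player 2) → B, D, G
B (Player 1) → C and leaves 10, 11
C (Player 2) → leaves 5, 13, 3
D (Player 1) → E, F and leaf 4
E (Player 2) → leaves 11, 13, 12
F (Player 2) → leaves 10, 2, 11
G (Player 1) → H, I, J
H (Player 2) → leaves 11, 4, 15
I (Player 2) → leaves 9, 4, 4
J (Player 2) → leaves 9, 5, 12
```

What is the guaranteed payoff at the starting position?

5

C (Player 2): min(5, 13, 3) = 3
B (Player 1): max(3, 10, 11) = 11
E (Player 2): min(11, 13, 12) = 11
F (Player 2): min(10, 2, 11) = 2
D (Player 1): max(11, 2, 4) = 11
H (Player 2): min(11, 4, 15) = 4
I (Player 2): min(9, 4, 4) = 4
J (Player 2): min(9, 5, 12) = 5
G (Player 1): max(4, 4, 5) = 5
Root (Player 2): min(11, 11, 5) = 5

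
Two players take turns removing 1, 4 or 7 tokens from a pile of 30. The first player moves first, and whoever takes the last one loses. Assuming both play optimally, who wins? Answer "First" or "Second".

i:   0  1  2  3  4  5  6  7  8  9 10 11 12 13 14 15 16 17 18 19 20 21 22 23 24 25 26 27 28 29 30
     W  L  W  L  W  W  L  W  W  L  W  L  W  W  L  W  W  L  W  L  W  W  L  W  W  L  W  L  W  W  L
Position 30 is L, so the second player wins.

Second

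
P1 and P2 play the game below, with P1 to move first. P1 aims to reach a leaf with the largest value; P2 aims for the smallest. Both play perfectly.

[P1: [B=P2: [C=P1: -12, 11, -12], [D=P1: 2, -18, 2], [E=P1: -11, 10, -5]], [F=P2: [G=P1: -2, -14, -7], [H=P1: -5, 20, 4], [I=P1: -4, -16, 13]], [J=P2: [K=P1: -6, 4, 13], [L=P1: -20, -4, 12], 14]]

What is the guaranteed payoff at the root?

C (P1): max(-12, 11, -12) = 11
D (P1): max(2, -18, 2) = 2
E (P1): max(-11, 10, -5) = 10
B (P2): min(11, 2, 10) = 2
G (P1): max(-2, -14, -7) = -2
H (P1): max(-5, 20, 4) = 20
I (P1): max(-4, -16, 13) = 13
F (P2): min(-2, 20, 13) = -2
K (P1): max(-6, 4, 13) = 13
L (P1): max(-20, -4, 12) = 12
J (P2): min(13, 12, 14) = 12
Root (P1): max(2, -2, 12) = 12

12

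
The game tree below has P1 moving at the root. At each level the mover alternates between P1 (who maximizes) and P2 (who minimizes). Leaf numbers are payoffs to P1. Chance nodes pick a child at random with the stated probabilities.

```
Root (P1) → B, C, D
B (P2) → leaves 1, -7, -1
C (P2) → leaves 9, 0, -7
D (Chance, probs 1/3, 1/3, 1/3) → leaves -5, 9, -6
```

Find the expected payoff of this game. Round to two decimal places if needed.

B (P2): min(1, -7, -1) = -7
C (P2): min(9, 0, -7) = -7
D (Chance): 1/3·-5 + 1/3·9 + 1/3·-6 = -0.67
Root (P1): max(-7, -7, -0.67) = -0.67

-0.67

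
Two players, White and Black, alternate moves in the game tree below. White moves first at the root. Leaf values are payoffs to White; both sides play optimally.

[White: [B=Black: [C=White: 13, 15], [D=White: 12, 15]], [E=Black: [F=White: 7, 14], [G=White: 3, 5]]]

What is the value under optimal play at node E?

F: max(7, 14) = 14
G: max(3, 5) = 5
E: min(14, 5) = 5

5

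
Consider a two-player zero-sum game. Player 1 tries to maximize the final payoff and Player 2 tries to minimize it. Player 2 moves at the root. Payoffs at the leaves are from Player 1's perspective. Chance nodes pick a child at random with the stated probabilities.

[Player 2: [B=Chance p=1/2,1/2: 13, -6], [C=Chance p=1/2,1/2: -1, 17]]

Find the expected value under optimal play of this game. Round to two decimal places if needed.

3.5

B (Chance): 1/2·13 + 1/2·-6 = 3.5
C (Chance): 1/2·-1 + 1/2·17 = 8
Root (Player 2): min(3.5, 8) = 3.5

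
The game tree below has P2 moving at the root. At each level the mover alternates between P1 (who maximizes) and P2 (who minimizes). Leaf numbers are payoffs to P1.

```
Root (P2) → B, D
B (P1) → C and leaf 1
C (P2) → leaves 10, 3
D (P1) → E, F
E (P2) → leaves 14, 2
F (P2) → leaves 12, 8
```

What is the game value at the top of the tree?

C (P2): min(10, 3) = 3
B (P1): max(3, 1) = 3
E (P2): min(14, 2) = 2
F (P2): min(12, 8) = 8
D (P1): max(2, 8) = 8
Root (P2): min(3, 8) = 3

3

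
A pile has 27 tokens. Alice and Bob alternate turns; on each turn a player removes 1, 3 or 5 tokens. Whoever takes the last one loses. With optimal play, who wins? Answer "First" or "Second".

Second

Mark each pile size as W (mover wins) or L (mover loses):
i:   0  1  2  3  4  5  6  7  8  9 10 11 12 13 14 15 16 17 18 19 20 21 22 23 24 25 26 27
     W  L  W  L  W  L  W  L  W  L  W  L  W  L  W  L  W  L  W  L  W  L  W  L  W  L  W  L
Position 27 is L, so the second player wins.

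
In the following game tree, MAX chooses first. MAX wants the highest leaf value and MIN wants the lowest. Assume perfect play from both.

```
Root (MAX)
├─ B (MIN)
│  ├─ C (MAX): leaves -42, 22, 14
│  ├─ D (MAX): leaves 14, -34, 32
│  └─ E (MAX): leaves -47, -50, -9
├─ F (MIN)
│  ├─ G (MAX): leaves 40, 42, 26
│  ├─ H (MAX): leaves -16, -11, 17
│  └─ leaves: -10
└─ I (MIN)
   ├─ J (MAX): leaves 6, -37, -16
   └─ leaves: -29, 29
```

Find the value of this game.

C (MAX): max(-42, 22, 14) = 22
D (MAX): max(14, -34, 32) = 32
E (MAX): max(-47, -50, -9) = -9
B (MIN): min(22, 32, -9) = -9
G (MAX): max(40, 42, 26) = 42
H (MAX): max(-16, -11, 17) = 17
F (MIN): min(42, 17, -10) = -10
J (MAX): max(6, -37, -16) = 6
I (MIN): min(6, -29, 29) = -29
Root (MAX): max(-9, -10, -29) = -9

-9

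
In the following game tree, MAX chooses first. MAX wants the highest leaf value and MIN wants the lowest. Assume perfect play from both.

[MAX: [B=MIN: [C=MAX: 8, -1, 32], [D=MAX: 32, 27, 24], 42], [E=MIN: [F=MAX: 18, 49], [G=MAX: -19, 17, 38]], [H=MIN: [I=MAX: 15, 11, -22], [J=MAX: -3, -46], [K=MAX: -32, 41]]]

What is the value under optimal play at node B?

C: max(8, -1, 32) = 32
D: max(32, 27, 24) = 32
B: min(32, 32, 42) = 32

32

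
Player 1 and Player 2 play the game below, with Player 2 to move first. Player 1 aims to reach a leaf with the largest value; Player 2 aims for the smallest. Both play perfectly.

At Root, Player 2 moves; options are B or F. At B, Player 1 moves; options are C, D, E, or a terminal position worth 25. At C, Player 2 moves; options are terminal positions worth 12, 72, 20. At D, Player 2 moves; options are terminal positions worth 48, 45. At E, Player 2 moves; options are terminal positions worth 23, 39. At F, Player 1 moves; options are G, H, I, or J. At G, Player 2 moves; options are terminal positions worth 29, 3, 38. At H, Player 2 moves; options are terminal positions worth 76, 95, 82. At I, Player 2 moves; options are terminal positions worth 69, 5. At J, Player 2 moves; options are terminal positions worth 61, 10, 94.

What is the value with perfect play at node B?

C: min(12, 72, 20) = 12
D: min(48, 45) = 45
E: min(23, 39) = 23
B: max(12, 45, 23, 25) = 45

45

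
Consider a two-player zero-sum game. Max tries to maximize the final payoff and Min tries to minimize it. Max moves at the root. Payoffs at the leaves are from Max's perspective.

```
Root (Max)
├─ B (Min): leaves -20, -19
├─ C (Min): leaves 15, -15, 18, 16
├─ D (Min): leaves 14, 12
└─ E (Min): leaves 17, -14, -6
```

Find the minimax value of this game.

B (Min): min(-20, -19) = -20
C (Min): min(15, -15, 18, 16) = -15
D (Min): min(14, 12) = 12
E (Min): min(17, -14, -6) = -14
Root (Max): max(-20, -15, 12, -14) = 12

12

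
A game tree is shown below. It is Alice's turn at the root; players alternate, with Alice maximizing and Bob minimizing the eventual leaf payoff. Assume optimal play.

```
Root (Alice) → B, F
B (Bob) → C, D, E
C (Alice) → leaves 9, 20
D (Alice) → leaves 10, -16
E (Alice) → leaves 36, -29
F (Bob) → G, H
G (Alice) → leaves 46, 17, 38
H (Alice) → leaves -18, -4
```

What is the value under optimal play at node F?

G: max(46, 17, 38) = 46
H: max(-18, -4) = -4
F: min(46, -4) = -4

-4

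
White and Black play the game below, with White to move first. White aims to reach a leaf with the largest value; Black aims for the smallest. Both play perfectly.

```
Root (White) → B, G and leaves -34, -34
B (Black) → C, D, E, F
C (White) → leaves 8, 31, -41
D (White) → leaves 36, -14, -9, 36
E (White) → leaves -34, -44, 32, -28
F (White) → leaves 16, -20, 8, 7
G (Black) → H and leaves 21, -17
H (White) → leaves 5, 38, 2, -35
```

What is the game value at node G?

-17

H: max(5, 38, 2, -35) = 38
G: min(38, 21, -17) = -17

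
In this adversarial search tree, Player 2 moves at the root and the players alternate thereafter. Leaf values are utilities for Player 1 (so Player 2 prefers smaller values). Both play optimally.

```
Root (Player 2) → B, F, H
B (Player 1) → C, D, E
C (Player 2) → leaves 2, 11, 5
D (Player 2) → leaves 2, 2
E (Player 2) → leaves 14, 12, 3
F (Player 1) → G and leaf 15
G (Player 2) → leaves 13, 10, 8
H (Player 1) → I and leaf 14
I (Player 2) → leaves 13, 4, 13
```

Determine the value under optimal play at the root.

3

C (Player 2): min(2, 11, 5) = 2
D (Player 2): min(2, 2) = 2
E (Player 2): min(14, 12, 3) = 3
B (Player 1): max(2, 2, 3) = 3
G (Player 2): min(13, 10, 8) = 8
F (Player 1): max(8, 15) = 15
I (Player 2): min(13, 4, 13) = 4
H (Player 1): max(4, 14) = 14
Root (Player 2): min(3, 15, 14) = 3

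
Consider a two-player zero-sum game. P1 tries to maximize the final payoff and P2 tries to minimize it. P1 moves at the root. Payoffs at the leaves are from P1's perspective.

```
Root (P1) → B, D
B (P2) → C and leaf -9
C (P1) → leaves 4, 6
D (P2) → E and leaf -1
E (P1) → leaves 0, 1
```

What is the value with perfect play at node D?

E: max(0, 1) = 1
D: min(1, -1) = -1

-1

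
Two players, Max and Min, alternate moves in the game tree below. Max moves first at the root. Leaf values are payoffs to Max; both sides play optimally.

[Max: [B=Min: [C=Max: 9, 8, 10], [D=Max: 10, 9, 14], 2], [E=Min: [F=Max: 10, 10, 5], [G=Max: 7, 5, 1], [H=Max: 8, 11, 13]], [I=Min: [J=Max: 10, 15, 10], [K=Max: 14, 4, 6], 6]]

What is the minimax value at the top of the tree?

7

C (Max): max(9, 8, 10) = 10
D (Max): max(10, 9, 14) = 14
B (Min): min(10, 14, 2) = 2
F (Max): max(10, 10, 5) = 10
G (Max): max(7, 5, 1) = 7
H (Max): max(8, 11, 13) = 13
E (Min): min(10, 7, 13) = 7
J (Max): max(10, 15, 10) = 15
K (Max): max(14, 4, 6) = 14
I (Min): min(15, 14, 6) = 6
Root (Max): max(2, 7, 6) = 7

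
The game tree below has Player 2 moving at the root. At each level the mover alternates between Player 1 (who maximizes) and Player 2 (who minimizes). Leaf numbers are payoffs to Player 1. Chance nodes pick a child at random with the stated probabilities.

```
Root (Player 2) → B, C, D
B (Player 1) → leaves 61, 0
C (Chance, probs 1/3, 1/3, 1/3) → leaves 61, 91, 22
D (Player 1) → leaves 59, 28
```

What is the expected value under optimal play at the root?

58

B (Player 1): max(61, 0) = 61
C (Chance): 1/3·61 + 1/3·91 + 1/3·22 = 58
D (Player 1): max(59, 28) = 59
Root (Player 2): min(61, 58, 59) = 58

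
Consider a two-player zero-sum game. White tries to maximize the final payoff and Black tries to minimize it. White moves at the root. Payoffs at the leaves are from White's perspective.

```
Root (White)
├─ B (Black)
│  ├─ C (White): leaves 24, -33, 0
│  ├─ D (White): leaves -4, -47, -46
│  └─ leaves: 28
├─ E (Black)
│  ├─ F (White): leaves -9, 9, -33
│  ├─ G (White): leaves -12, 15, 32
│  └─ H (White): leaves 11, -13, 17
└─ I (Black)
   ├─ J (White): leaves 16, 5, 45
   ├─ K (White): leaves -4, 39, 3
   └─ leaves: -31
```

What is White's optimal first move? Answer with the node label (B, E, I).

C (White): max(24, -33, 0) = 24
D (White): max(-4, -47, -46) = -4
B (Black): min(24, -4, 28) = -4
F (White): max(-9, 9, -33) = 9
G (White): max(-12, 15, 32) = 32
H (White): max(11, -13, 17) = 17
E (Black): min(9, 32, 17) = 9
J (White): max(16, 5, 45) = 45
K (White): max(-4, 39, 3) = 39
I (Black): min(45, 39, -31) = -31
Root (White): max(-4, 9, -31) = 9
White picks the child with the highest value: E (value 9).

E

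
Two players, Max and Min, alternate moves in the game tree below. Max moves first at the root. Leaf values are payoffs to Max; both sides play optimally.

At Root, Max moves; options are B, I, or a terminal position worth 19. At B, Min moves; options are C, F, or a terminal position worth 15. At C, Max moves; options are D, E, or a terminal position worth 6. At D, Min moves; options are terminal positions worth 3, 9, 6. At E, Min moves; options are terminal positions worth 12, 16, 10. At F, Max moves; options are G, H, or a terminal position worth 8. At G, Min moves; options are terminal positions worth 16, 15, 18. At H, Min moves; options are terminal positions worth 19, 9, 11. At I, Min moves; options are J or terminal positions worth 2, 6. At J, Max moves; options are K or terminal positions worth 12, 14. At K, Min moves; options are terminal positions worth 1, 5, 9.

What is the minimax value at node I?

K: min(1, 5, 9) = 1
J: max(1, 12, 14) = 14
I: min(14, 2, 6) = 2

2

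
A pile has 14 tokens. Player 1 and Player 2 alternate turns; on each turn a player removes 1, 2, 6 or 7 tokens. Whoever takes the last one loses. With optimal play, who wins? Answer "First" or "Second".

Positions where the player to move wins (W) vs loses (L):
i:   0  1  2  3  4  5  6  7  8  9 10 11 12 13 14
     W  L  W  W  L  W  W  W  W  L  W  W  L  W  W
Position 14 is W, so the first player wins.

First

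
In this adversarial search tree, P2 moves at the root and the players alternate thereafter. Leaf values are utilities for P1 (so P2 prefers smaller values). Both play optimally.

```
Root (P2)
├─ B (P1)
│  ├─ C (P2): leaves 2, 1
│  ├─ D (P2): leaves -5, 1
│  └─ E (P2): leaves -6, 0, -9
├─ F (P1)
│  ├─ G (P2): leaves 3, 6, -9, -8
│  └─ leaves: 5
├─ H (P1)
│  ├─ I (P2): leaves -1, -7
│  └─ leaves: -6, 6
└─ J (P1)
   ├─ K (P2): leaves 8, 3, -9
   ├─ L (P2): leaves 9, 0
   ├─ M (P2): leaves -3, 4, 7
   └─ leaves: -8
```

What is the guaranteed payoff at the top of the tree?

C (P2): min(2, 1) = 1
D (P2): min(-5, 1) = -5
E (P2): min(-6, 0, -9) = -9
B (P1): max(1, -5, -9) = 1
G (P2): min(3, 6, -9, -8) = -9
F (P1): max(-9, 5) = 5
I (P2): min(-1, -7) = -7
H (P1): max(-7, -6, 6) = 6
K (P2): min(8, 3, -9) = -9
L (P2): min(9, 0) = 0
M (P2): min(-3, 4, 7) = -3
J (P1): max(-9, 0, -3, -8) = 0
Root (P2): min(1, 5, 6, 0) = 0

0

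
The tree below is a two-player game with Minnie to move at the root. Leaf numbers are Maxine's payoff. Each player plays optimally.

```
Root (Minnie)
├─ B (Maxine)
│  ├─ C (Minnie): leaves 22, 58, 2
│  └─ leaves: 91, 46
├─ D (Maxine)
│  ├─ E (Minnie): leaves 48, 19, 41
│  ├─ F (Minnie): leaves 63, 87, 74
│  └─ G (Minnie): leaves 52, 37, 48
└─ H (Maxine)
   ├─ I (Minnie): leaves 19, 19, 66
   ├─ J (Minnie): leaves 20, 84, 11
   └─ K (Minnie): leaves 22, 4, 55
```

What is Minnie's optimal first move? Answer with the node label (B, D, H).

H

C (Minnie): min(22, 58, 2) = 2
B (Maxine): max(2, 91, 46) = 91
E (Minnie): min(48, 19, 41) = 19
F (Minnie): min(63, 87, 74) = 63
G (Minnie): min(52, 37, 48) = 37
D (Maxine): max(19, 63, 37) = 63
I (Minnie): min(19, 19, 66) = 19
J (Minnie): min(20, 84, 11) = 11
K (Minnie): min(22, 4, 55) = 4
H (Maxine): max(19, 11, 4) = 19
Root (Minnie): min(91, 63, 19) = 19
Minnie picks the child with the lowest value: H (value 19).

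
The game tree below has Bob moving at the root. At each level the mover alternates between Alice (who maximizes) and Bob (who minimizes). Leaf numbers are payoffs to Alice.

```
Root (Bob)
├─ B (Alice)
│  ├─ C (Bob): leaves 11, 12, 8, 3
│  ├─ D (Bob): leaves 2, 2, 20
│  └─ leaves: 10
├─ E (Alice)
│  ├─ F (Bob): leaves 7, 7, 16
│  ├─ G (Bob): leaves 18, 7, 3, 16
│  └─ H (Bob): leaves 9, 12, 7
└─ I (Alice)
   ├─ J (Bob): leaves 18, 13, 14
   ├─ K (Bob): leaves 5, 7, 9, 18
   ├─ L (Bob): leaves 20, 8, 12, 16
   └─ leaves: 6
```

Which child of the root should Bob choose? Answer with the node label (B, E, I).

E

C (Bob): min(11, 12, 8, 3) = 3
D (Bob): min(2, 2, 20) = 2
B (Alice): max(3, 2, 10) = 10
F (Bob): min(7, 7, 16) = 7
G (Bob): min(18, 7, 3, 16) = 3
H (Bob): min(9, 12, 7) = 7
E (Alice): max(7, 3, 7) = 7
J (Bob): min(18, 13, 14) = 13
K (Bob): min(5, 7, 9, 18) = 5
L (Bob): min(20, 8, 12, 16) = 8
I (Alice): max(13, 5, 8, 6) = 13
Root (Bob): min(10, 7, 13) = 7
Bob picks the child with the lowest value: E (value 7).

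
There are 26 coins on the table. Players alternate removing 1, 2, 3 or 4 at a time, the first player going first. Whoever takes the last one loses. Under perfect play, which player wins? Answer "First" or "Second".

Positions where the player to move wins (W) vs loses (L):
i:   0  1  2  3  4  5  6  7  8  9 10 11 12 13 14 15 16 17 18 19 20 21 22 23 24 25 26
     W  L  W  W  W  W  L  W  W  W  W  L  W  W  W  W  L  W  W  W  W  L  W  W  W  W  L
Position 26 is L, so the second player wins.

Second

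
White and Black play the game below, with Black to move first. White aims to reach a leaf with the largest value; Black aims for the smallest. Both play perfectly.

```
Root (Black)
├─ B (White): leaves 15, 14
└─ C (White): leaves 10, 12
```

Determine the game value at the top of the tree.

12

B (White): max(15, 14) = 15
C (White): max(10, 12) = 12
Root (Black): min(15, 12) = 12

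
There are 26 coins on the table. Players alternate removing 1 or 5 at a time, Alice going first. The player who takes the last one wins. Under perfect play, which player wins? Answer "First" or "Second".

Second

Compute winning (W) and losing (L) positions by backward induction:
i:   0  1  2  3  4  5  6  7  8  9 10 11 12 13 14 15 16 17 18 19 20 21 22 23 24 25 26
     L  W  L  W  L  W  L  W  L  W  L  W  L  W  L  W  L  W  L  W  L  W  L  W  L  W  L
Position 26 is L, so the second player wins.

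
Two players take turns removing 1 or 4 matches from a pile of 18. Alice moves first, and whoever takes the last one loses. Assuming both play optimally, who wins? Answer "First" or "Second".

Second

W/L table (W = player to move can force a win):
i:   0  1  2  3  4  5  6  7  8  9 10 11 12 13 14 15 16 17 18
     W  L  W  L  W  W  L  W  L  W  W  L  W  L  W  W  L  W  L
Position 18 is L, so the second player wins.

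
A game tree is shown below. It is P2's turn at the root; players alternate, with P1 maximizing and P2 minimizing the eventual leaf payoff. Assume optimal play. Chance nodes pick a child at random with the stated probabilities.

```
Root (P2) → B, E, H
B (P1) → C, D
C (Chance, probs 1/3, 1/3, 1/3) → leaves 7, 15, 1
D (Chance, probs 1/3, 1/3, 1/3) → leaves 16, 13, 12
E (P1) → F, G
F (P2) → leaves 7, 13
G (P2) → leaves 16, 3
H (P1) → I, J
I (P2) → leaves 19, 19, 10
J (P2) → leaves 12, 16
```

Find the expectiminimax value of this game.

7

C (Chance): 1/3·7 + 1/3·15 + 1/3·1 = 7.67
D (Chance): 1/3·16 + 1/3·13 + 1/3·12 = 13.67
B (P1): max(7.67, 13.67) = 13.67
F (P2): min(7, 13) = 7
G (P2): min(16, 3) = 3
E (P1): max(7, 3) = 7
I (P2): min(19, 19, 10) = 10
J (P2): min(12, 16) = 12
H (P1): max(10, 12) = 12
Root (P2): min(13.67, 7, 12) = 7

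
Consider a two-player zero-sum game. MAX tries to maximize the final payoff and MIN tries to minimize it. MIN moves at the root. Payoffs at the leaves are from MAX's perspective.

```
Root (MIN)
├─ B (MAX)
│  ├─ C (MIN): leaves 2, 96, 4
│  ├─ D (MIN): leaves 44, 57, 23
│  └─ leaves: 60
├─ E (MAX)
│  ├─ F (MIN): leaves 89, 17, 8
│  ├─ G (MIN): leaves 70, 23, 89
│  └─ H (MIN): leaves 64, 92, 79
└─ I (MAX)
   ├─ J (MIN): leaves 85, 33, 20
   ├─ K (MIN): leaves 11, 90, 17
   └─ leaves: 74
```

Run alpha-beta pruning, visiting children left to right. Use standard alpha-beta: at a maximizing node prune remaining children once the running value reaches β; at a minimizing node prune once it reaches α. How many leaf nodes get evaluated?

C [α=-∞,β=+∞]: v=2
D [α=2,β=+∞]: v=23
B [α=-∞,β=+∞]: v=60
F [α=-∞,β=60]: v=8
G [α=8,β=60]: v=23
H [α=23,β=60]: v=64
E [α=-∞,β=60]: v=64
J [α=-∞,β=60]: v=20
K [α=20,β=60]: v=11 after child 1 ≤ α → α-cutoff, skip 2
I [α=-∞,β=60]: v=74
Root [α=-∞,β=+∞]: v=60
Leaves evaluated: 21 of 23.

21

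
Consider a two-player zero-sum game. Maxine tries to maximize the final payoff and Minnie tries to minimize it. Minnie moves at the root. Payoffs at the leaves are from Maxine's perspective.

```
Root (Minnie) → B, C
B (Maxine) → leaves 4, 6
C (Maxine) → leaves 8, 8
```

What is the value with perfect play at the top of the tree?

6

B (Maxine): max(4, 6) = 6
C (Maxine): max(8, 8) = 8
Root (Minnie): min(6, 8) = 6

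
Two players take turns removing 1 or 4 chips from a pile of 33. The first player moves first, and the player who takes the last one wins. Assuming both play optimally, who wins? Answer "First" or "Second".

Positions where the player to move wins (W) vs loses (L):
i:   0  1  2  3  4  5  6  7  8  9 10 11 12 13 14 15 16 17 18 19 20 21 22 23 24 25 26 27 28 29 30 31 32 33
     L  W  L  W  W  L  W  L  W  W  L  W  L  W  W  L  W  L  W  W  L  W  L  W  W  L  W  L  W  W  L  W  L  W
Position 33 is W, so the first player wins.

First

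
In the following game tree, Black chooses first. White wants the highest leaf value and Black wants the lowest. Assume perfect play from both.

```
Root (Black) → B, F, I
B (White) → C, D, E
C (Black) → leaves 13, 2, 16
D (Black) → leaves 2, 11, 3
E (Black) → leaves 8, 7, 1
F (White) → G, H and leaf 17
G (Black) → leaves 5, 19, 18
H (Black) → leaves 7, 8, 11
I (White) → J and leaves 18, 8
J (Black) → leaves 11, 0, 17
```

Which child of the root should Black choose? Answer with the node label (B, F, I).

C (Black): min(13, 2, 16) = 2
D (Black): min(2, 11, 3) = 2
E (Black): min(8, 7, 1) = 1
B (White): max(2, 2, 1) = 2
G (Black): min(5, 19, 18) = 5
H (Black): min(7, 8, 11) = 7
F (White): max(5, 7, 17) = 17
J (Black): min(11, 0, 17) = 0
I (White): max(0, 18, 8) = 18
Root (Black): min(2, 17, 18) = 2
Black picks the child with the lowest value: B (value 2).

B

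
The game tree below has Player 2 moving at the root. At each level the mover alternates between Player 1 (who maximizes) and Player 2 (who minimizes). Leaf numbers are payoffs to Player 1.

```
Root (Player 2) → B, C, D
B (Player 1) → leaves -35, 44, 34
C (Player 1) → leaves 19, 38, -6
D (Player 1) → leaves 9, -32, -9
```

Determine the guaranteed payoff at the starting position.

9

B (Player 1): max(-35, 44, 34) = 44
C (Player 1): max(19, 38, -6) = 38
D (Player 1): max(9, -32, -9) = 9
Root (Player 2): min(44, 38, 9) = 9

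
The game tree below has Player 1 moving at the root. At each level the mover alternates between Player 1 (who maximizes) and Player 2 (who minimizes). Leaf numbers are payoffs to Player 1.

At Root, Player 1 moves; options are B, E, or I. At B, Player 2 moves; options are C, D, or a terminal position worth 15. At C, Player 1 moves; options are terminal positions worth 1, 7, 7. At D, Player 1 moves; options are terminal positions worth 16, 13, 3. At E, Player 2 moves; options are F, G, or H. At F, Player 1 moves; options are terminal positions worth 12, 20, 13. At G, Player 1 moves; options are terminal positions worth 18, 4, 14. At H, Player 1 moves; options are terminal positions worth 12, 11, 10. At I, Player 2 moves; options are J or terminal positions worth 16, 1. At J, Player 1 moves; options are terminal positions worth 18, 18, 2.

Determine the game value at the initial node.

C (Player 1): max(1, 7, 7) = 7
D (Player 1): max(16, 13, 3) = 16
B (Player 2): min(7, 16, 15) = 7
F (Player 1): max(12, 20, 13) = 20
G (Player 1): max(18, 4, 14) = 18
H (Player 1): max(12, 11, 10) = 12
E (Player 2): min(20, 18, 12) = 12
J (Player 1): max(18, 18, 2) = 18
I (Player 2): min(18, 16, 1) = 1
Root (Player 1): max(7, 12, 1) = 12

12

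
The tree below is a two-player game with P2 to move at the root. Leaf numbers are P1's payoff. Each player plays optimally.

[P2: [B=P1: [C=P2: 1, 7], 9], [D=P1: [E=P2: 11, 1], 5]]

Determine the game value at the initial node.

C (P2): min(1, 7) = 1
B (P1): max(1, 9) = 9
E (P2): min(11, 1) = 1
D (P1): max(1, 5) = 5
Root (P2): min(9, 5) = 5

5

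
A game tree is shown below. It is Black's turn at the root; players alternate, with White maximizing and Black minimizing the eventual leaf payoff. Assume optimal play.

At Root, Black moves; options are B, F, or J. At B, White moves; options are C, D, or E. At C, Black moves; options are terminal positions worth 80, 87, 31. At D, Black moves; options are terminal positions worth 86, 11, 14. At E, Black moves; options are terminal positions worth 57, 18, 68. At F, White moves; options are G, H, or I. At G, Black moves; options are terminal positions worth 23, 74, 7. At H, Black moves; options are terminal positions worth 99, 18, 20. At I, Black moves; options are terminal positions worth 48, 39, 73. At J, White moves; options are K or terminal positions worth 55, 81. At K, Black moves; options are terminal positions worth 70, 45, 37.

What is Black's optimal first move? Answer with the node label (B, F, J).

B

C (Black): min(80, 87, 31) = 31
D (Black): min(86, 11, 14) = 11
E (Black): min(57, 18, 68) = 18
B (White): max(31, 11, 18) = 31
G (Black): min(23, 74, 7) = 7
H (Black): min(99, 18, 20) = 18
I (Black): min(48, 39, 73) = 39
F (White): max(7, 18, 39) = 39
K (Black): min(70, 45, 37) = 37
J (White): max(37, 55, 81) = 81
Root (Black): min(31, 39, 81) = 31
Black picks the child with the lowest value: B (value 31).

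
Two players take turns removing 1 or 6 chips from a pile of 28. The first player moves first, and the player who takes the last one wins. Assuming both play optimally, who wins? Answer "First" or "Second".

Second

Positions where the player to move wins (W) vs loses (L):
i:   0  1  2  3  4  5  6  7  8  9 10 11 12 13 14 15 16 17 18 19 20 21 22 23 24 25 26 27 28
     L  W  L  W  L  W  W  L  W  L  W  L  W  W  L  W  L  W  L  W  W  L  W  L  W  L  W  W  L
Position 28 is L, so the second player wins.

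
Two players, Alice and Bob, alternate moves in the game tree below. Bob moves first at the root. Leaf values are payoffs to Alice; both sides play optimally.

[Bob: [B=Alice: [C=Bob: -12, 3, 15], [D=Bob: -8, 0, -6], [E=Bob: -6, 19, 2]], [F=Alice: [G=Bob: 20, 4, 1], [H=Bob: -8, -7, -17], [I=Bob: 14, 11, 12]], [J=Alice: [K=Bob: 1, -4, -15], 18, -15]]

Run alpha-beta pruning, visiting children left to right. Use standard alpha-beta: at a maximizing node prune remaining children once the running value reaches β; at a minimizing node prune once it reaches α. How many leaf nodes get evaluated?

C [α=-∞,β=+∞]: v=-12
D [α=-12,β=+∞]: v=-8
E [α=-8,β=+∞]: v=-6
B [α=-∞,β=+∞]: v=-6
G [α=-∞,β=-6]: v=1
F [α=-∞,β=-6]: v=1 after child 1 ≥ β → β-cutoff, skip 2
K [α=-∞,β=-6]: v=-15
J [α=-∞,β=-6]: v=18 after child 2 ≥ β → β-cutoff, skip 1
Root [α=-∞,β=+∞]: v=-6
Leaves evaluated: 16 of 23.

16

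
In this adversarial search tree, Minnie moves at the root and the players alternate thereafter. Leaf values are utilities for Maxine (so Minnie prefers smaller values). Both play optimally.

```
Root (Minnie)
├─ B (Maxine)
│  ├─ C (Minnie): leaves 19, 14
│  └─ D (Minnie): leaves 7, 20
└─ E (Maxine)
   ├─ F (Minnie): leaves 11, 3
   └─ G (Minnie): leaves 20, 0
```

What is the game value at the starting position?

3

C (Minnie): min(19, 14) = 14
D (Minnie): min(7, 20) = 7
B (Maxine): max(14, 7) = 14
F (Minnie): min(11, 3) = 3
G (Minnie): min(20, 0) = 0
E (Maxine): max(3, 0) = 3
Root (Minnie): min(14, 3) = 3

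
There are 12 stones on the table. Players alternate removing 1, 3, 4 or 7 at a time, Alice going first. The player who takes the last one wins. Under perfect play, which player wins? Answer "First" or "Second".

Positions where the player to move wins (W) vs loses (L):
i:   0  1  2  3  4  5  6  7  8  9 10 11 12
     L  W  L  W  W  W  W  W  L  W  L  W  W
Position 12 is W, so the first player wins.

First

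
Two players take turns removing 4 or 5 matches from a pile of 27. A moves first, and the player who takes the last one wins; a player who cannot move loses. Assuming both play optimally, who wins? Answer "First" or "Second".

Second

Compute winning (W) and losing (L) positions by backward induction:
i:   0  1  2  3  4  5  6  7  8  9 10 11 12 13 14 15 16 17 18 19 20 21 22 23 24 25 26 27
     L  L  L  L  W  W  W  W  W  L  L  L  L  W  W  W  W  W  L  L  L  L  W  W  W  W  W  L
Position 27 is L, so the second player wins.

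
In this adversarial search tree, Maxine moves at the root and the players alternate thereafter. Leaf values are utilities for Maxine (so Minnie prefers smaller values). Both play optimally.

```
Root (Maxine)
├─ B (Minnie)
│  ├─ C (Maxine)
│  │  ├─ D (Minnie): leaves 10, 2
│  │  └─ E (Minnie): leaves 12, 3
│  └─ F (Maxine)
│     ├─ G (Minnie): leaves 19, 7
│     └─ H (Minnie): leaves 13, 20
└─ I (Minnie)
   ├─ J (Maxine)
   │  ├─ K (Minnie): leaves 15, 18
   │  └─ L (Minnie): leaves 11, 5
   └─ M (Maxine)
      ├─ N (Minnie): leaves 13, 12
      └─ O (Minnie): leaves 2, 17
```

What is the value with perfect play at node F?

G: min(19, 7) = 7
H: min(13, 20) = 13
F: max(7, 13) = 13

13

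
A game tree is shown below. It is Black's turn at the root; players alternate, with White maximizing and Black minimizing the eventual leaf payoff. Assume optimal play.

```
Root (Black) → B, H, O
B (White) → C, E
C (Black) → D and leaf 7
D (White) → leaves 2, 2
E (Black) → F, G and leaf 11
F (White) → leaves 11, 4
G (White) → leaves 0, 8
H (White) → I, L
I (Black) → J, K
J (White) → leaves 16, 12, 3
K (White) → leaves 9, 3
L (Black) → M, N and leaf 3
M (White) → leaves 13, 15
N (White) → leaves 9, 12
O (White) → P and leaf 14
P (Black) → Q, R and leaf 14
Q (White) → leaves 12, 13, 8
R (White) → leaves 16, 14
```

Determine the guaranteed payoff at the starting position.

8

D (White): max(2, 2) = 2
C (Black): min(2, 7) = 2
F (White): max(11, 4) = 11
G (White): max(0, 8) = 8
E (Black): min(11, 8, 11) = 8
B (White): max(2, 8) = 8
J (White): max(16, 12, 3) = 16
K (White): max(9, 3) = 9
I (Black): min(16, 9) = 9
M (White): max(13, 15) = 15
N (White): max(9, 12) = 12
L (Black): min(15, 12, 3) = 3
H (White): max(9, 3) = 9
Q (White): max(12, 13, 8) = 13
R (White): max(16, 14) = 16
P (Black): min(13, 16, 14) = 13
O (White): max(13, 14) = 14
Root (Black): min(8, 9, 14) = 8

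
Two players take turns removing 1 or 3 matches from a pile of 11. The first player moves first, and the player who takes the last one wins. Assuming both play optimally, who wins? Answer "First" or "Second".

i:   0  1  2  3  4  5  6  7  8  9 10 11
     L  W  L  W  L  W  L  W  L  W  L  W
Position 11 is W, so the first player wins.

First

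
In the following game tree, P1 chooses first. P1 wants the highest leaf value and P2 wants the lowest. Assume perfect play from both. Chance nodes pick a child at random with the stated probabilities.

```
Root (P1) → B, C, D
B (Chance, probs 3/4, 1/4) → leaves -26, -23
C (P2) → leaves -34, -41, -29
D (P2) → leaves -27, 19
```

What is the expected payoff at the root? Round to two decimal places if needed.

B (Chance): 3/4·-26 + 1/4·-23 = -25.25
C (P2): min(-34, -41, -29) = -41
D (P2): min(-27, 19) = -27
Root (P1): max(-25.25, -41, -27) = -25.25

-25.25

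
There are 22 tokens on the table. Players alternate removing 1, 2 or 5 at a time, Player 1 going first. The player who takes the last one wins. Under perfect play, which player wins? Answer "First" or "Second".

W/L table (W = player to move can force a win):
i:   0  1  2  3  4  5  6  7  8  9 10 11 12 13 14 15 16 17 18 19 20 21 22
     L  W  W  L  W  W  L  W  W  L  W  W  L  W  W  L  W  W  L  W  W  L  W
Position 22 is W, so the first player wins.

First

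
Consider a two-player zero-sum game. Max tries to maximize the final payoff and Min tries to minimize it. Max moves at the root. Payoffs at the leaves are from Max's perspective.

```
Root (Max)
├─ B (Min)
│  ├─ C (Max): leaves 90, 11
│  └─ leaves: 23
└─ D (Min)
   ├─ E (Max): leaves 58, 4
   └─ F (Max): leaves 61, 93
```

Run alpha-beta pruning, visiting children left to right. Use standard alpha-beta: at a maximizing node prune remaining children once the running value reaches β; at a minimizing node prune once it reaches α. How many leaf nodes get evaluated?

6

C [α=-∞,β=+∞]: v=90
B [α=-∞,β=+∞]: v=23
E [α=23,β=+∞]: v=58
F [α=23,β=58]: v=61 after child 1 ≥ β → β-cutoff, skip 1
D [α=23,β=+∞]: v=58
Root [α=-∞,β=+∞]: v=58
Leaves evaluated: 6 of 7.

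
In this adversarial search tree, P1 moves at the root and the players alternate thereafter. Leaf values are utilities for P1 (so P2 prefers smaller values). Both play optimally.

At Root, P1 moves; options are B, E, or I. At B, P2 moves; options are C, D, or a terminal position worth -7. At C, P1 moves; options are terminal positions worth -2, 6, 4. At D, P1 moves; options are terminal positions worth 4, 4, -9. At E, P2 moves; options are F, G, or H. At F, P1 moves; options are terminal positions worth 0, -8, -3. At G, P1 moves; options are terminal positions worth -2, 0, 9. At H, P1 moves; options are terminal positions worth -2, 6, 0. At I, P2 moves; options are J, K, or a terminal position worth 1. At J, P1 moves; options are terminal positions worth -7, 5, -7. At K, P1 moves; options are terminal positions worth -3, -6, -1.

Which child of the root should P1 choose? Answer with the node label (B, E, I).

E

C (P1): max(-2, 6, 4) = 6
D (P1): max(4, 4, -9) = 4
B (P2): min(6, 4, -7) = -7
F (P1): max(0, -8, -3) = 0
G (P1): max(-2, 0, 9) = 9
H (P1): max(-2, 6, 0) = 6
E (P2): min(0, 9, 6) = 0
J (P1): max(-7, 5, -7) = 5
K (P1): max(-3, -6, -1) = -1
I (P2): min(5, -1, 1) = -1
Root (P1): max(-7, 0, -1) = 0
P1 picks the child with the highest value: E (value 0).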